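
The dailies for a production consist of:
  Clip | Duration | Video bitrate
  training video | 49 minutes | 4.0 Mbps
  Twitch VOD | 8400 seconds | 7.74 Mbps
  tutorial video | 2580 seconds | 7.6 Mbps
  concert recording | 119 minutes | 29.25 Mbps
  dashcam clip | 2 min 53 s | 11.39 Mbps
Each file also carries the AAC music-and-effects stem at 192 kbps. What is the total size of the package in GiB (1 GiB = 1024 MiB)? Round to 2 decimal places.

Audio: 192 kbps = 0.192 Mbps.
training video: 4.192 Mbps × 2940 s = 12324.5 Mb
Twitch VOD: 7.932 Mbps × 8400 s = 66628.8 Mb
tutorial video: 7.792 Mbps × 2580 s = 20103.4 Mb
concert recording: 29.442 Mbps × 7140 s = 210215.9 Mb
dashcam clip: 11.582 Mbps × 173 s = 2003.7 Mb
Total: 311276.2 Mb = 38909.5 MB.
= 36.24 GiB.

36.24 GiB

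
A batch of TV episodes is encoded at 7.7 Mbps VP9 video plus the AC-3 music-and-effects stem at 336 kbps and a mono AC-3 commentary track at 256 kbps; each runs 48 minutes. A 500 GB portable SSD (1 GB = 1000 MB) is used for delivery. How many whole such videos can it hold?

167

48 min = 2880 s
Audio total: 336 + 256 = 592 kbps = 0.592 Mbps.
Total bitrate: 8.292 Mbps.
Per item: 8.292 Mbps × 2880 s = 23,881 Mb = 2,985 MB.
Capacity: 500 GB = 4,000,000 Mb; 167.50 items → 167 complete.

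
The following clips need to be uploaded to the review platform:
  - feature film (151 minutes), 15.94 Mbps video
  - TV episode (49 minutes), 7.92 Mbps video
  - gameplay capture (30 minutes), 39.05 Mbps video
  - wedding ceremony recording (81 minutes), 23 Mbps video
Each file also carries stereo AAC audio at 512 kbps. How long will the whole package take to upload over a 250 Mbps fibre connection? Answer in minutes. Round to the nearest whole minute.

Audio: 512 kbps = 0.512 Mbps.
feature film: 16.452 Mbps × 9060 s = 149055.1 Mb
TV episode: 8.432 Mbps × 2940 s = 24790.1 Mb
gameplay capture: 39.562 Mbps × 1800 s = 71211.6 Mb
wedding ceremony recording: 23.512 Mbps × 4860 s = 114268.3 Mb
Total: 359325.1 Mb = 44915.6 MB.
At 250 Mbps: 359325.1 / 250 = 1437 s ≈ 24 minutes.

24 minutes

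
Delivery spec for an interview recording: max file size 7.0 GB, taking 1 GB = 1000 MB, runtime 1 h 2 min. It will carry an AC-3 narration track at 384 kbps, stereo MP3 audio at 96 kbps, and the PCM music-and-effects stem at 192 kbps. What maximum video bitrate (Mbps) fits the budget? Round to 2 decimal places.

Budget: 7.0 GB = 56000.0 Mb.
1 h 2 min = 62 min = 3720 s
Total bitrate budget: 56000.0 Mb / 3720 s = 15.054 Mbps.
Audio total: 384 + 96 + 192 = 672 kbps = 0.672 Mbps.
Video: 15.054 − 0.672 = 14.382 Mbps.

14.38 Mbps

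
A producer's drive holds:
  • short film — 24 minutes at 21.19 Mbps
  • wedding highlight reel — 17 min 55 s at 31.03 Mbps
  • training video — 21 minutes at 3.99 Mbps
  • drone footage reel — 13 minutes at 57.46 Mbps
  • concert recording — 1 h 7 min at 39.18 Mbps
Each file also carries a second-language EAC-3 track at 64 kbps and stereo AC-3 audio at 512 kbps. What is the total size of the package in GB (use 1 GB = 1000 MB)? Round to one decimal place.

Audio total: 64 + 512 = 576 kbps = 0.576 Mbps.
short film: 21.766 Mbps × 1440 s = 31343.0 Mb
wedding highlight reel: 31.606 Mbps × 1075 s = 33976.4 Mb
training video: 4.566 Mbps × 1260 s = 5753.2 Mb
drone footage reel: 58.036 Mbps × 780 s = 45268.1 Mb
concert recording: 39.756 Mbps × 4020 s = 159819.1 Mb
Total: 276159.8 Mb = 34520.0 MB.
= 34.52 GB.

34.5 GB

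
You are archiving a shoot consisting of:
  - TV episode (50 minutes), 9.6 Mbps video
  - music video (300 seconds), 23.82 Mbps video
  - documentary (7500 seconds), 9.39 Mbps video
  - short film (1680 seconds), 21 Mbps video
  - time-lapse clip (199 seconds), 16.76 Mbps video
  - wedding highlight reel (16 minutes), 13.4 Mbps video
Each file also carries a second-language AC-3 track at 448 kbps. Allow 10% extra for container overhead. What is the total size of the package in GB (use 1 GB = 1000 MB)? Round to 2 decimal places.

22.54 GB

Audio: 448 kbps = 0.448 Mbps.
TV episode: 10.048 Mbps × 3000 s × 1.10 = 33158.4 Mb
music video: 24.268 Mbps × 300 s × 1.10 = 8008.4 Mb
documentary: 9.838 Mbps × 7500 s × 1.10 = 81163.5 Mb
short film: 21.448 Mbps × 1680 s × 1.10 = 39635.9 Mb
time-lapse clip: 17.208 Mbps × 199 s × 1.10 = 3766.8 Mb
wedding highlight reel: 13.848 Mbps × 960 s × 1.10 = 14623.5 Mb
Total: 180356.6 Mb = 22544.6 MB.
= 22.54 GB.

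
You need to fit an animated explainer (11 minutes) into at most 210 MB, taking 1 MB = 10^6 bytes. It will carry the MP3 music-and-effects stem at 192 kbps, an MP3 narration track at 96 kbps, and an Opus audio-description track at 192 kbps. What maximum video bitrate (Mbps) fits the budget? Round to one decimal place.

2.1 Mbps

Budget: 210 MB = 1680.0 Mb.
11 min = 660 s
Total bitrate budget: 1680.0 Mb / 660 s = 2.545 Mbps.
Audio total: 192 + 96 + 192 = 480 kbps = 0.480 Mbps.
Video: 2.545 − 0.480 = 2.065 Mbps.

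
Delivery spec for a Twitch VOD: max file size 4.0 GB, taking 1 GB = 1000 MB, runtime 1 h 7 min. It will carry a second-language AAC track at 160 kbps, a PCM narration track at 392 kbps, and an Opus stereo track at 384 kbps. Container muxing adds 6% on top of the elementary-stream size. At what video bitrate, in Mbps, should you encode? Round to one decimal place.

Budget: 4.0 GB = 32000.0 Mb.
Stream payload after overhead: 32000.0 / 1.06 = 30188.7 Mb.
1 h 7 min = 67 min = 4020 s
Total bitrate budget: 30188.7 Mb / 4020 s = 7.510 Mbps.
Audio total: 160 + 392 + 384 = 936 kbps = 0.936 Mbps.
Video: 7.510 − 0.936 = 6.574 Mbps.

6.6 Mbps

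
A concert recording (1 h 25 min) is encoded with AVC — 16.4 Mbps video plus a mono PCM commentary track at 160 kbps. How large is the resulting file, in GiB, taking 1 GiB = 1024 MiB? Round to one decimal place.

1 h 25 min = 85 min = 5100 s
Audio: 160 kbps = 0.160 Mbps.
Total bitrate: 16.4 + 0.160 = 16.560 Mbps.
Stream data: 16.560 Mbps × 5100 s = 84456.0 Mb.
84,456 Mb = 10,557,000,000 bytes ÷ 1,073,741,824 = 9.832 GiB.

9.8 GiB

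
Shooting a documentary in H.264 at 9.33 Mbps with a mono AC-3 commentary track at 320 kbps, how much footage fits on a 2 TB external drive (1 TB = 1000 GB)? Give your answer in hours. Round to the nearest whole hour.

461 hours

Audio: 320 kbps = 0.320 Mbps.
Total bitrate: 9.33 + 0.320 = 9.650 Mbps.
Capacity: 2 TB = 16,000,000 Mb.
Recording time: 16,000,000 / 9.650 = 1,658,031 s ≈ 461 hours.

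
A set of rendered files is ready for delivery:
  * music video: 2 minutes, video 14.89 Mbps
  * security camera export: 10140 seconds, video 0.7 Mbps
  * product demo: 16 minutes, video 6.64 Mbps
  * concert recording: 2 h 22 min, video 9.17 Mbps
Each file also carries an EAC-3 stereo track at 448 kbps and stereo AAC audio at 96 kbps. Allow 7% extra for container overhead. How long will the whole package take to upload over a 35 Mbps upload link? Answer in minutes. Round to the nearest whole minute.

53 minutes

Audio total: 448 + 96 = 544 kbps = 0.544 Mbps.
music video: 15.434 Mbps × 120 s × 1.07 = 1981.7 Mb
security camera export: 1.244 Mbps × 10140 s × 1.07 = 13497.2 Mb
product demo: 7.184 Mbps × 960 s × 1.07 = 7379.4 Mb
concert recording: 9.714 Mbps × 8520 s × 1.07 = 88556.7 Mb
Total: 111415.0 Mb = 13926.9 MB.
At 35 Mbps: 111415.0 / 35 = 3183 s ≈ 53.1 minutes.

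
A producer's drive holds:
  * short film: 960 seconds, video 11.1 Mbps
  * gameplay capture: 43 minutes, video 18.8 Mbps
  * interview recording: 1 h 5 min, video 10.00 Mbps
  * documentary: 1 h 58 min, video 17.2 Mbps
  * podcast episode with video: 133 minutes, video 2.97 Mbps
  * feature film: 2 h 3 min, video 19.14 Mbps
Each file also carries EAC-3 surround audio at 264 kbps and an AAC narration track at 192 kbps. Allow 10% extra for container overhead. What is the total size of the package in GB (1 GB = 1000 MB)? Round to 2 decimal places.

54.80 GB

Audio total: 264 + 192 = 456 kbps = 0.456 Mbps.
short film: 11.556 Mbps × 960 s × 1.10 = 12203.1 Mb
gameplay capture: 19.256 Mbps × 2580 s × 1.10 = 54648.5 Mb
interview recording: 10.456 Mbps × 3900 s × 1.10 = 44856.2 Mb
documentary: 17.656 Mbps × 7080 s × 1.10 = 137504.9 Mb
podcast episode with video: 3.426 Mbps × 7980 s × 1.10 = 30073.4 Mb
feature film: 19.596 Mbps × 7380 s × 1.10 = 159080.3 Mb
Total: 438366.6 Mb = 54795.8 MB.
= 54.80 GB.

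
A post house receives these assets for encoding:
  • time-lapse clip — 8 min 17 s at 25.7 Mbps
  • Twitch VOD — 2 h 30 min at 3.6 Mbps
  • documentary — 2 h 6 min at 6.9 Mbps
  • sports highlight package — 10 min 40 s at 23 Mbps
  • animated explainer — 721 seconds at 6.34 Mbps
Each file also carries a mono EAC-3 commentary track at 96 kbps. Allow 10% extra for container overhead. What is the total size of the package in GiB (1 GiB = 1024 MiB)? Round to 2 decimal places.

15.16 GiB

Audio: 96 kbps = 0.096 Mbps.
time-lapse clip: 25.796 Mbps × 497 s × 1.10 = 14102.7 Mb
Twitch VOD: 3.696 Mbps × 9000 s × 1.10 = 36590.4 Mb
documentary: 6.996 Mbps × 7560 s × 1.10 = 58178.7 Mb
sports highlight package: 23.096 Mbps × 640 s × 1.10 = 16259.6 Mb
animated explainer: 6.436 Mbps × 721 s × 1.10 = 5104.4 Mb
Total: 130235.8 Mb = 16279.5 MB.
= 15.16 GiB.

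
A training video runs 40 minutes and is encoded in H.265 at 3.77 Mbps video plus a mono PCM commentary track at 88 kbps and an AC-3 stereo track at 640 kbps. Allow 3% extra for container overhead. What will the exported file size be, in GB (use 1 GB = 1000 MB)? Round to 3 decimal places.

40 min = 2400 s
Audio total: 88 + 640 = 728 kbps = 0.728 Mbps.
Total bitrate: 3.77 + 0.728 = 4.498 Mbps.
Stream data: 4.498 Mbps × 2400 s = 10795.2 Mb.
With 3% container overhead: ×1.03.
11,119 Mb ÷ 8 = 1,390 MB → 1.390 GB.

1.390 GB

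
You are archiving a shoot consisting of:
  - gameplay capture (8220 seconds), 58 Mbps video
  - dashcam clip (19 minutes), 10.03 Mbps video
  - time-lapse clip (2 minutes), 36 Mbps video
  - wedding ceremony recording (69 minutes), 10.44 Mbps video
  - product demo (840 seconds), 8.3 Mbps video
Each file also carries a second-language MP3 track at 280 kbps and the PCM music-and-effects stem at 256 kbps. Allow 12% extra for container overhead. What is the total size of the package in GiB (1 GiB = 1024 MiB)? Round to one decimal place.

Audio total: 280 + 256 = 536 kbps = 0.536 Mbps.
gameplay capture: 58.536 Mbps × 8220 s × 1.12 = 538905.8 Mb
dashcam clip: 10.566 Mbps × 1140 s × 1.12 = 13490.7 Mb
time-lapse clip: 36.536 Mbps × 120 s × 1.12 = 4910.4 Mb
wedding ceremony recording: 10.976 Mbps × 4140 s × 1.12 = 50893.5 Mb
product demo: 8.836 Mbps × 840 s × 1.12 = 8312.9 Mb
Total: 616513.4 Mb = 77064.2 MB.
= 71.77 GiB.

71.8 GiB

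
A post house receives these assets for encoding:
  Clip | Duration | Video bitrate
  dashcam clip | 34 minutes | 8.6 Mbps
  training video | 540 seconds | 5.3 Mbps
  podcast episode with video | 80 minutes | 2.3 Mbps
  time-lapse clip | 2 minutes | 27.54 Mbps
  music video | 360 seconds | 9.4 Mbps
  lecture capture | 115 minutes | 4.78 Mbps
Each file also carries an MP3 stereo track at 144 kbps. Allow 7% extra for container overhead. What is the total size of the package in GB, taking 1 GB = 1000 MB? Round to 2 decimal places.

9.80 GB

Audio: 144 kbps = 0.144 Mbps.
dashcam clip: 8.744 Mbps × 2040 s × 1.07 = 19086.4 Mb
training video: 5.444 Mbps × 540 s × 1.07 = 3145.5 Mb
podcast episode with video: 2.444 Mbps × 4800 s × 1.07 = 12552.4 Mb
time-lapse clip: 27.684 Mbps × 120 s × 1.07 = 3554.6 Mb
music video: 9.544 Mbps × 360 s × 1.07 = 3676.3 Mb
lecture capture: 4.924 Mbps × 6900 s × 1.07 = 36353.9 Mb
Total: 78369.2 Mb = 9796.1 MB.
= 9.796 GB.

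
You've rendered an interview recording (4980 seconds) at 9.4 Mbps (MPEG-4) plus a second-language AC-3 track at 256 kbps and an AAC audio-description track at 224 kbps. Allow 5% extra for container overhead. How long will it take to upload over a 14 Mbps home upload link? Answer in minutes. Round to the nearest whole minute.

Audio total: 256 + 224 = 480 kbps = 0.480 Mbps.
Total bitrate: 9.880 Mbps.
File: 9.880 Mbps × 4980 s = 49202.4 Mb.
With 5% container overhead: ×1.05. → 51662.5 Mb.
At 14 Mbps: 51662.5 / 14 = 3690.2 s ≈ 61.5 minutes.

62 minutes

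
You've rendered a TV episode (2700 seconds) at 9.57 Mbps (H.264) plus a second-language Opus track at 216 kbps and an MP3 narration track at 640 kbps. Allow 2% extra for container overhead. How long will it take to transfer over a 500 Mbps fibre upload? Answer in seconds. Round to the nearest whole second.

Audio total: 216 + 640 = 856 kbps = 0.856 Mbps.
Total bitrate: 10.426 Mbps.
File: 10.426 Mbps × 2700 s = 28150.2 Mb.
With 2% container overhead: ×1.02. → 28713.2 Mb.
At 500 Mbps: 28713.2 / 500 = 57.4 s ≈ 57.4 seconds.

57 seconds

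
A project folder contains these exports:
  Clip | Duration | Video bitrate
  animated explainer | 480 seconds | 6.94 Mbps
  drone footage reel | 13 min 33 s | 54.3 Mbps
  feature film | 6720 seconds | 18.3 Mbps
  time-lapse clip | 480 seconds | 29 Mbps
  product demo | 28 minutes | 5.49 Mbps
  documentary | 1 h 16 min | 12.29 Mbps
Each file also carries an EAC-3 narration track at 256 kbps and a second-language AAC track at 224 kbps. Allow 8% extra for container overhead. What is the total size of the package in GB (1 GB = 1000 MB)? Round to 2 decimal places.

34.66 GB

Audio total: 256 + 224 = 480 kbps = 0.480 Mbps.
animated explainer: 7.420 Mbps × 480 s × 1.08 = 3846.5 Mb
drone footage reel: 54.780 Mbps × 813 s × 1.08 = 48099.0 Mb
feature film: 18.780 Mbps × 6720 s × 1.08 = 136297.7 Mb
time-lapse clip: 29.480 Mbps × 480 s × 1.08 = 15282.4 Mb
product demo: 5.970 Mbps × 1680 s × 1.08 = 10832.0 Mb
documentary: 12.770 Mbps × 4560 s × 1.08 = 62889.7 Mb
Total: 277247.4 Mb = 34655.9 MB.
= 34.66 GB.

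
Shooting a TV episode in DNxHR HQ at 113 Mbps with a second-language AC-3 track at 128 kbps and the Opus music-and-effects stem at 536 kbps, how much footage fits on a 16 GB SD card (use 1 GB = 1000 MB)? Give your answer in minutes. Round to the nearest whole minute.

19 minutes

Audio total: 128 + 536 = 664 kbps = 0.664 Mbps.
Total bitrate: 113 + 0.664 = 113.664 Mbps.
Capacity: 16 GB = 128,000 Mb.
Recording time: 128,000 / 113.664 = 1,126 s ≈ 18.8 minutes.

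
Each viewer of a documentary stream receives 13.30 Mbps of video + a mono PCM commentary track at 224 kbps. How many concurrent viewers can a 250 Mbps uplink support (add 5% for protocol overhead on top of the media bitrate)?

Audio: 224 kbps = 0.224 Mbps.
Per-viewer media rate: 13.524 Mbps.
On the wire with 5% overhead: 14.200 Mbps.
250 Mbps = 250.0 Mbps; 250.0 / 14.200 = 17.61 → 17 viewers.

17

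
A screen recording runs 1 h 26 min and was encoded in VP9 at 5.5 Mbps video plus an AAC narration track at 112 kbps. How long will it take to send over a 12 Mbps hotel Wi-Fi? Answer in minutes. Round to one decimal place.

40.2 minutes

1 h 26 min = 86 min = 5160 s
Audio: 112 kbps = 0.112 Mbps.
Total bitrate: 5.612 Mbps.
File: 5.612 Mbps × 5160 s = 28957.9 Mb.
At 12 Mbps: 28957.9 / 12 = 2413.2 s ≈ 40.2 minutes.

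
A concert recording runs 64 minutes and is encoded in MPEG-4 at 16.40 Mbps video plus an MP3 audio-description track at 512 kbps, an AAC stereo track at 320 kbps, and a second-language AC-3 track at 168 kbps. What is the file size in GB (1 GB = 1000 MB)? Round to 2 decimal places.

64 min = 3840 s
Audio total: 512 + 320 + 168 = 1000 kbps = 1.000 Mbps.
Total bitrate: 16.40 + 1.000 = 17.400 Mbps.
Stream data: 17.400 Mbps × 3840 s = 66816.0 Mb.
66,816 Mb ÷ 8 = 8,352 MB → 8.352 GB.

8.35 GB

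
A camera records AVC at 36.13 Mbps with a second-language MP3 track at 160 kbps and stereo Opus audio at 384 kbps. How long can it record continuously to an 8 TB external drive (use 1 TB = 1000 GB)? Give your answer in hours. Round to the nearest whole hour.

485 hours

Audio total: 160 + 384 = 544 kbps = 0.544 Mbps.
Total bitrate: 36.13 + 0.544 = 36.674 Mbps.
Capacity: 8 TB = 64,000,000 Mb.
Recording time: 64,000,000 / 36.674 = 1,745,106 s ≈ 485 hours.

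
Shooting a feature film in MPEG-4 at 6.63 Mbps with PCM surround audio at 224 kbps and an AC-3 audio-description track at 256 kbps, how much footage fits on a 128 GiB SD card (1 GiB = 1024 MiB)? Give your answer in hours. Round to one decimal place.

43.0 hours

Audio total: 224 + 256 = 480 kbps = 0.480 Mbps.
Total bitrate: 6.63 + 0.480 = 7.110 Mbps.
Capacity: 128 GiB = 1,099,512 Mb.
Recording time: 1,099,512 / 7.110 = 154,643 s ≈ 43.0 hours.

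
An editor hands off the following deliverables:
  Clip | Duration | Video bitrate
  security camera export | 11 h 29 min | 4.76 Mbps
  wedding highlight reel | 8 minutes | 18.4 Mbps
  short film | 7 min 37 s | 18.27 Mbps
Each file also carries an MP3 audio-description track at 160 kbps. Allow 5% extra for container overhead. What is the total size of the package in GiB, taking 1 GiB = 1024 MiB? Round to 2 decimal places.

26.98 GiB

Audio: 160 kbps = 0.160 Mbps.
security camera export: 4.920 Mbps × 41340 s × 1.05 = 213562.4 Mb
wedding highlight reel: 18.560 Mbps × 480 s × 1.05 = 9354.2 Mb
short film: 18.430 Mbps × 457 s × 1.05 = 8843.6 Mb
Total: 231760.3 Mb = 28970.0 MB.
= 26.98 GiB.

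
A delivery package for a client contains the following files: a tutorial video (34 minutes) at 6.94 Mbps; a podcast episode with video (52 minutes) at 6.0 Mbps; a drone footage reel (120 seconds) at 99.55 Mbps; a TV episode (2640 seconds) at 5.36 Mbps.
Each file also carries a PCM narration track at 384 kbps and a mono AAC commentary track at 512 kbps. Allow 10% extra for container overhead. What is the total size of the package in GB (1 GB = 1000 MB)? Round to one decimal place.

Audio total: 384 + 512 = 896 kbps = 0.896 Mbps.
tutorial video: 7.836 Mbps × 2040 s × 1.10 = 17584.0 Mb
podcast episode with video: 6.896 Mbps × 3120 s × 1.10 = 23667.1 Mb
drone footage reel: 100.446 Mbps × 120 s × 1.10 = 13258.9 Mb
TV episode: 6.256 Mbps × 2640 s × 1.10 = 18167.4 Mb
Total: 72677.4 Mb = 9084.7 MB.
= 9.085 GB.

9.1 GB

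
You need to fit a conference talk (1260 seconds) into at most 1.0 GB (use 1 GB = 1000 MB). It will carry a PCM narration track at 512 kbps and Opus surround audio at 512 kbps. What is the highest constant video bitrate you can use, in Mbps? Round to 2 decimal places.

5.33 Mbps

Budget: 1.0 GB = 8000.0 Mb.
Total bitrate budget: 8000.0 Mb / 1260 s = 6.349 Mbps.
Audio total: 512 + 512 = 1024 kbps = 1.024 Mbps.
Video: 6.349 − 1.024 = 5.325 Mbps.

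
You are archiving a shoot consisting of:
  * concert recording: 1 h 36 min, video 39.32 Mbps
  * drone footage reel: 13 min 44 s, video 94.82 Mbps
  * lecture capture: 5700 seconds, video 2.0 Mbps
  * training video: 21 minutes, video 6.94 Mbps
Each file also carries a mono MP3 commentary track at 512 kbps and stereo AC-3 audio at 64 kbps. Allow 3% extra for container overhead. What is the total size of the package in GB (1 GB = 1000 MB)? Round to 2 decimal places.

42.82 GB

Audio total: 512 + 64 = 576 kbps = 0.576 Mbps.
concert recording: 39.896 Mbps × 5760 s × 1.03 = 236695.0 Mb
drone footage reel: 95.396 Mbps × 824 s × 1.03 = 80964.5 Mb
lecture capture: 2.576 Mbps × 5700 s × 1.03 = 15123.7 Mb
training video: 7.516 Mbps × 1260 s × 1.03 = 9754.3 Mb
Total: 342537.4 Mb = 42817.2 MB.
= 42.82 GB.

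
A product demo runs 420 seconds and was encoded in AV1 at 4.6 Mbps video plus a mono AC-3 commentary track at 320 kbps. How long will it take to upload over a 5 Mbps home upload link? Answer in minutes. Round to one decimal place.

6.9 minutes

Audio: 320 kbps = 0.320 Mbps.
Total bitrate: 4.920 Mbps.
File: 4.920 Mbps × 420 s = 2066.4 Mb.
At 5 Mbps: 2066.4 / 5 = 413.3 s ≈ 6.89 minutes.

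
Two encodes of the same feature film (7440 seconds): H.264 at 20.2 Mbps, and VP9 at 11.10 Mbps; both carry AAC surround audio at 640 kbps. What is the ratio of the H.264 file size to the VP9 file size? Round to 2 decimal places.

Audio: 640 kbps = 0.640 Mbps.
H.264: 20.840 Mbps × 7440 s = 155049.6 Mb = 19.381 GB.
VP9: 11.740 Mbps × 7440 s = 87345.6 Mb = 10.918 GB.
Ratio: 19.381 / 10.918 = 1.775.

1.78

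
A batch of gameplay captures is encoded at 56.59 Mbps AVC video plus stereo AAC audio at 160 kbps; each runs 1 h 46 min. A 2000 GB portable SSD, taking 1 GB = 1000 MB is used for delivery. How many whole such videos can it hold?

1 h 46 min = 106 min = 6360 s
Audio: 160 kbps = 0.160 Mbps.
Total bitrate: 56.750 Mbps.
Per item: 56.750 Mbps × 6360 s = 360,930 Mb = 45,116 MB.
Capacity: 2000 GB = 16,000,000 Mb; 44.33 items → 44 complete.

44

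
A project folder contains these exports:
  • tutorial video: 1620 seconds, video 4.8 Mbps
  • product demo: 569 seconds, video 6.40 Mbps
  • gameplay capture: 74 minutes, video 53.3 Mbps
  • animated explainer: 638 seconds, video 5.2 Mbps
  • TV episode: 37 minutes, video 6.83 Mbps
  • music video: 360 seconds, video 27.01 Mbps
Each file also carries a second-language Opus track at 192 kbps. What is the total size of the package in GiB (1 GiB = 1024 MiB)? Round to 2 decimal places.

Audio: 192 kbps = 0.192 Mbps.
tutorial video: 4.992 Mbps × 1620 s = 8087.0 Mb
product demo: 6.592 Mbps × 569 s = 3750.8 Mb
gameplay capture: 53.492 Mbps × 4440 s = 237504.5 Mb
animated explainer: 5.392 Mbps × 638 s = 3440.1 Mb
TV episode: 7.022 Mbps × 2220 s = 15588.8 Mb
music video: 27.202 Mbps × 360 s = 9792.7 Mb
Total: 278164.0 Mb = 34770.5 MB.
= 32.38 GiB.

32.38 GiB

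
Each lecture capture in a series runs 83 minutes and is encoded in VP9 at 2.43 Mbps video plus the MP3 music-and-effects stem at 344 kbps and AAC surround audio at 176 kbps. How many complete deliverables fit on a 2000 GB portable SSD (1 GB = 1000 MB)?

83 min = 4980 s
Audio total: 344 + 176 = 520 kbps = 0.520 Mbps.
Total bitrate: 2.950 Mbps.
Per item: 2.950 Mbps × 4980 s = 14,691 Mb = 1,836 MB.
Capacity: 2000 GB = 16,000,000 Mb; 1089.10 items → 1089 complete.

1089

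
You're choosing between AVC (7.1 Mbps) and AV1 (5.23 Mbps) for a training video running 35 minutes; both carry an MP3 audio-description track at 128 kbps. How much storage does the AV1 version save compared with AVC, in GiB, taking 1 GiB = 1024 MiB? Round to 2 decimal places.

0.46 GiB

35 min = 2100 s
Audio: 128 kbps = 0.128 Mbps.
AVC: 7.228 Mbps × 2100 s = 15178.8 Mb = 1.767 GiB.
AV1: 5.358 Mbps × 2100 s = 11251.8 Mb = 1.310 GiB.
Saving: 1.767 − 1.310 = 0.457 GiB.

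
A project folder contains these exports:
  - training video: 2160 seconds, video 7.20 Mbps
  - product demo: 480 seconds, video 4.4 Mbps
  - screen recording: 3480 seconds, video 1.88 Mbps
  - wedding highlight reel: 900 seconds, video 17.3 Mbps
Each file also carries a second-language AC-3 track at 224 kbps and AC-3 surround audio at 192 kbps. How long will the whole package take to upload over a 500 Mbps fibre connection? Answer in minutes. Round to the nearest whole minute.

1 minutes

Audio total: 224 + 192 = 416 kbps = 0.416 Mbps.
training video: 7.616 Mbps × 2160 s = 16450.6 Mb
product demo: 4.816 Mbps × 480 s = 2311.7 Mb
screen recording: 2.296 Mbps × 3480 s = 7990.1 Mb
wedding highlight reel: 17.716 Mbps × 900 s = 15944.4 Mb
Total: 42696.7 Mb = 5337.1 MB.
At 500 Mbps: 42696.7 / 500 = 85 s ≈ 1.42 minutes.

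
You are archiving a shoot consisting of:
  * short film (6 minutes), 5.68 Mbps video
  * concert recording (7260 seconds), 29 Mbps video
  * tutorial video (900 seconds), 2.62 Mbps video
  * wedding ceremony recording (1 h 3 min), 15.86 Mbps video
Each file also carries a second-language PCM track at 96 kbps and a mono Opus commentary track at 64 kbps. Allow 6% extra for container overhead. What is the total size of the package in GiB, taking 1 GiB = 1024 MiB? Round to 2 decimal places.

Audio total: 96 + 64 = 160 kbps = 0.160 Mbps.
short film: 5.840 Mbps × 360 s × 1.06 = 2228.5 Mb
concert recording: 29.160 Mbps × 7260 s × 1.06 = 224403.7 Mb
tutorial video: 2.780 Mbps × 900 s × 1.06 = 2652.1 Mb
wedding ceremony recording: 16.020 Mbps × 3780 s × 1.06 = 64188.9 Mb
Total: 293473.3 Mb = 36684.2 MB.
= 34.16 GiB.

34.16 GiB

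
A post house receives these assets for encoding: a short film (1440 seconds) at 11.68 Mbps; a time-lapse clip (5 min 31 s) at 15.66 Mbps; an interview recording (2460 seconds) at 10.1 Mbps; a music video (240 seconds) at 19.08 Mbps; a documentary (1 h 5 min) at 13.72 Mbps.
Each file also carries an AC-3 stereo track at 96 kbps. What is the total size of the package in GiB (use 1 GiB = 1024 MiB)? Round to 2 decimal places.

12.31 GiB

Audio: 96 kbps = 0.096 Mbps.
short film: 11.776 Mbps × 1440 s = 16957.4 Mb
time-lapse clip: 15.756 Mbps × 331 s = 5215.2 Mb
interview recording: 10.196 Mbps × 2460 s = 25082.2 Mb
music video: 19.176 Mbps × 240 s = 4602.2 Mb
documentary: 13.816 Mbps × 3900 s = 53882.4 Mb
Total: 105739.5 Mb = 13217.4 MB.
= 12.31 GiB.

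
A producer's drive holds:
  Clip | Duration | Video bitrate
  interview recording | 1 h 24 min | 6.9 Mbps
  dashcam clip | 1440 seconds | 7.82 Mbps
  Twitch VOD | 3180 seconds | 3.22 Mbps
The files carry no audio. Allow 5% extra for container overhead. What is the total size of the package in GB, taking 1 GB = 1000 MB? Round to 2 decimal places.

7.39 GB

interview recording: 6.900 Mbps × 5040 s × 1.05 = 36514.8 Mb
dashcam clip: 7.820 Mbps × 1440 s × 1.05 = 11823.8 Mb
Twitch VOD: 3.220 Mbps × 3180 s × 1.05 = 10751.6 Mb
Total: 59090.2 Mb = 7386.3 MB.
= 7.386 GB.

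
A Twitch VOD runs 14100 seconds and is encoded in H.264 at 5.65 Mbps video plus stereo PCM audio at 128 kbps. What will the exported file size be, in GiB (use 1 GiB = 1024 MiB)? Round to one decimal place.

Audio: 128 kbps = 0.128 Mbps.
Total bitrate: 5.65 + 0.128 = 5.778 Mbps.
Stream data: 5.778 Mbps × 14100 s = 81469.8 Mb.
81,470 Mb = 10,183,725,000 bytes ÷ 1,073,741,824 = 9.484 GiB.

9.5 GiB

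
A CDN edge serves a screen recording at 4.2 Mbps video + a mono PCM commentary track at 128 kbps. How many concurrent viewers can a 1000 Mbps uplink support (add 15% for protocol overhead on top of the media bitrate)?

Audio: 128 kbps = 0.128 Mbps.
Per-viewer media rate: 4.328 Mbps.
On the wire with 15% overhead: 4.977 Mbps.
1000 Mbps = 1,000 Mbps; 1,000 / 4.977 = 200.92 → 200 viewers.

200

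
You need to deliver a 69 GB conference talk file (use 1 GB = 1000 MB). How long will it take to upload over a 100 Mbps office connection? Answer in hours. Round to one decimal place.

1.5 hours

File: 69 GB = 552000.0 Mb.
At 100 Mbps: 552000.0 / 100 = 5520.0 s ≈ 1.53 hours.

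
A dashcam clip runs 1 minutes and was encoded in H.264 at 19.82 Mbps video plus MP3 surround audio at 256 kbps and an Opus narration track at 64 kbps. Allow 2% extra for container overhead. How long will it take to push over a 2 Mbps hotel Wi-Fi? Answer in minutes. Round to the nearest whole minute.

Audio total: 256 + 64 = 320 kbps = 0.320 Mbps.
Total bitrate: 20.140 Mbps.
File: 20.140 Mbps × 60 s = 1208.4 Mb.
With 2% container overhead: ×1.02. → 1232.6 Mb.
At 2 Mbps: 1232.6 / 2 = 616.3 s ≈ 10.3 minutes.

10 minutes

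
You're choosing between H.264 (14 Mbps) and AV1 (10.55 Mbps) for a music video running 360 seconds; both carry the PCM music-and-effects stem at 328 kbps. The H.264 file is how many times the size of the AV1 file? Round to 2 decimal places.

Audio: 328 kbps = 0.328 Mbps.
H.264: 14.328 Mbps × 360 s = 5158.1 Mb = 0.600 GiB.
AV1: 10.878 Mbps × 360 s = 3916.1 Mb = 0.456 GiB.
Ratio: 0.600 / 0.456 = 1.317.

1.32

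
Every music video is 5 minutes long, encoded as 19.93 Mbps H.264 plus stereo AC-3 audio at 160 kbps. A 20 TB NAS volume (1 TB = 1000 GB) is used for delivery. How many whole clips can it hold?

26547

5 min = 300 s
Audio: 160 kbps = 0.160 Mbps.
Total bitrate: 20.090 Mbps.
Per item: 20.090 Mbps × 300 s = 6,027 Mb = 753.4 MB.
Capacity: 20 TB = 160,000,000 Mb; 26547.20 items → 26547 complete.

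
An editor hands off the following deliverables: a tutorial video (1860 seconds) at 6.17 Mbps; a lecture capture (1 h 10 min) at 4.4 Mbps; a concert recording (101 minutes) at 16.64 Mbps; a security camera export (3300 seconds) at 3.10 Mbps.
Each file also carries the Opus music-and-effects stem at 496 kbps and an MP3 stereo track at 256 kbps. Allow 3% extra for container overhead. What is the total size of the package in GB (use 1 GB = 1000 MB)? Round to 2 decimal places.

19.65 GB

Audio total: 496 + 256 = 752 kbps = 0.752 Mbps.
tutorial video: 6.922 Mbps × 1860 s × 1.03 = 13261.2 Mb
lecture capture: 5.152 Mbps × 4200 s × 1.03 = 22287.6 Mb
concert recording: 17.392 Mbps × 6060 s × 1.03 = 108557.4 Mb
security camera export: 3.852 Mbps × 3300 s × 1.03 = 13092.9 Mb
Total: 157199.1 Mb = 19649.9 MB.
= 19.65 GB.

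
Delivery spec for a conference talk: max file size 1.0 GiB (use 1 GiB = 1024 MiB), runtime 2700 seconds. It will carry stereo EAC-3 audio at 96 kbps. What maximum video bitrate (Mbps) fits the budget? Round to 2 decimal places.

Budget: 1.0 GiB = 8589.9 Mb.
Total bitrate budget: 8589.9 Mb / 2700 s = 3.181 Mbps.
Audio: 96 kbps = 0.096 Mbps.
Video: 3.181 − 0.096 = 3.085 Mbps.

3.09 Mbps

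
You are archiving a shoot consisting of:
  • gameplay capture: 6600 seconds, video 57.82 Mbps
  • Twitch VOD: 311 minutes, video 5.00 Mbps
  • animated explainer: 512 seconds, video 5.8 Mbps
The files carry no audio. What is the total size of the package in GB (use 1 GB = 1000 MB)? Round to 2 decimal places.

gameplay capture: 57.820 Mbps × 6600 s = 381612.0 Mb
Twitch VOD: 5.000 Mbps × 18660 s = 93300.0 Mb
animated explainer: 5.800 Mbps × 512 s = 2969.6 Mb
Total: 477881.6 Mb = 59735.2 MB.
= 59.74 GB.

59.74 GB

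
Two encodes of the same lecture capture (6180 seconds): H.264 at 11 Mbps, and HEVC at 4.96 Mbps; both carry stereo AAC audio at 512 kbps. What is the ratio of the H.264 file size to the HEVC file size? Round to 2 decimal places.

2.10

Audio: 512 kbps = 0.512 Mbps.
H.264: 11.512 Mbps × 6180 s = 71144.2 Mb = 8.893 GB.
HEVC: 5.472 Mbps × 6180 s = 33817.0 Mb = 4.227 GB.
Ratio: 8.893 / 4.227 = 2.104.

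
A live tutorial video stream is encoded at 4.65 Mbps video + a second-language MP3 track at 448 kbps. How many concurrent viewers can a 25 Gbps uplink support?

Audio: 448 kbps = 0.448 Mbps.
Per-viewer media rate: 5.098 Mbps.
25 Gbps = 25,000 Mbps; 25,000 / 5.098 = 4903.88 → 4903 viewers.

4903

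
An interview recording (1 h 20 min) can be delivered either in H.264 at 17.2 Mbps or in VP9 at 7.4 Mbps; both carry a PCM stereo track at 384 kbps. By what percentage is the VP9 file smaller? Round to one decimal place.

1 h 20 min = 80 min = 4800 s
Audio: 384 kbps = 0.384 Mbps.
H.264: 17.584 Mbps × 4800 s = 84403.2 Mb = 10.550 GB.
VP9: 7.784 Mbps × 4800 s = 37363.2 Mb = 4.670 GB.
Reduction: (1 − 4.670/10.550) × 100 = 55.73%.

55.7%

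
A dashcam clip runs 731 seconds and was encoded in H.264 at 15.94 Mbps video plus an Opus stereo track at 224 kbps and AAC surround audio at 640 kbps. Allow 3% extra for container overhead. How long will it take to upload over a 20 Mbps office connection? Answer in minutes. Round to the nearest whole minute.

11 minutes

Audio total: 224 + 640 = 864 kbps = 0.864 Mbps.
Total bitrate: 16.804 Mbps.
File: 16.804 Mbps × 731 s = 12283.7 Mb.
With 3% container overhead: ×1.03. → 12652.2 Mb.
At 20 Mbps: 12652.2 / 20 = 632.6 s ≈ 10.5 minutes.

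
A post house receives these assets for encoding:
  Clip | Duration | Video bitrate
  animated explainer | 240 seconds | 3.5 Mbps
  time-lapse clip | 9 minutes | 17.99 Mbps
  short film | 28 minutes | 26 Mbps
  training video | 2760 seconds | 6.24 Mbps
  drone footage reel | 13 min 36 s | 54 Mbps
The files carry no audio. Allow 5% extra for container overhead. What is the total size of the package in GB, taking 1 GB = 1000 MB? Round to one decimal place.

15.2 GB

animated explainer: 3.500 Mbps × 240 s × 1.05 = 882.0 Mb
time-lapse clip: 17.990 Mbps × 540 s × 1.05 = 10200.3 Mb
short film: 26.000 Mbps × 1680 s × 1.05 = 45864.0 Mb
training video: 6.240 Mbps × 2760 s × 1.05 = 18083.5 Mb
drone footage reel: 54.000 Mbps × 816 s × 1.05 = 46267.2 Mb
Total: 121297.1 Mb = 15162.1 MB.
= 15.16 GB.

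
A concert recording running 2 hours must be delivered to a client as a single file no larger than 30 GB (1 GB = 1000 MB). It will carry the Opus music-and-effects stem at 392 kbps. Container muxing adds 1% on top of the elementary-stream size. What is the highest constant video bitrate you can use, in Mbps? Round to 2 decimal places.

Budget: 30 GB = 240000.0 Mb.
Stream payload after overhead: 240000.0 / 1.01 = 237623.8 Mb.
2 h = 7200 s
Total bitrate budget: 237623.8 Mb / 7200 s = 33.003 Mbps.
Audio: 392 kbps = 0.392 Mbps.
Video: 33.003 − 0.392 = 32.611 Mbps.

32.61 Mbps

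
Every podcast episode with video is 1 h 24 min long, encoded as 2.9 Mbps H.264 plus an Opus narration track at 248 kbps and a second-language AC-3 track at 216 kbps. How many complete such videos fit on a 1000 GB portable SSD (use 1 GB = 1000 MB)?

471

1 h 24 min = 84 min = 5040 s
Audio total: 248 + 216 = 464 kbps = 0.464 Mbps.
Total bitrate: 3.364 Mbps.
Per item: 3.364 Mbps × 5040 s = 16,955 Mb = 2,119 MB.
Capacity: 1000 GB = 8,000,000 Mb; 471.85 items → 471 complete.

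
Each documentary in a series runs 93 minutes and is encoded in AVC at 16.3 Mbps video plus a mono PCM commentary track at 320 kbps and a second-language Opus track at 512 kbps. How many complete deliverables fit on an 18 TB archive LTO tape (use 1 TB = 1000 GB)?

1506

93 min = 5580 s
Audio total: 320 + 512 = 832 kbps = 0.832 Mbps.
Total bitrate: 17.132 Mbps.
Per item: 17.132 Mbps × 5580 s = 95,597 Mb = 11,950 MB.
Capacity: 18 TB = 144,000,000 Mb; 1506.33 items → 1506 complete.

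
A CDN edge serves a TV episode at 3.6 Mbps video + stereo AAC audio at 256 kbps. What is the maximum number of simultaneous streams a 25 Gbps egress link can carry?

6483

Audio: 256 kbps = 0.256 Mbps.
Per-viewer media rate: 3.856 Mbps.
25 Gbps = 25,000 Mbps; 25,000 / 3.856 = 6483.40 → 6483 viewers.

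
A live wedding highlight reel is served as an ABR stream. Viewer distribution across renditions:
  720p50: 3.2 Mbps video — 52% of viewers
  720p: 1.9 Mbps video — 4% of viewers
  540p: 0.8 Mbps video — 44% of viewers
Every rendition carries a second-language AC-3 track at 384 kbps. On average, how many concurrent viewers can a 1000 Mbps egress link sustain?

Audio: 384 kbps = 0.384 Mbps.
Average per-viewer bitrate: 0.52×3.584 + 0.04×2.284 + 0.44×1.184 = 2.476 Mbps.
1000 Mbps = 1,000 Mbps; 1,000 / 2.476 = 403.88 → 403.

403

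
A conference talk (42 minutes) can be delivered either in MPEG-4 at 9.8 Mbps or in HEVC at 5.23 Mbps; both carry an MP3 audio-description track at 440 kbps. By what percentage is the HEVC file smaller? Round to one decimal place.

44.6%

42 min = 2520 s
Audio: 440 kbps = 0.440 Mbps.
MPEG-4: 10.240 Mbps × 2520 s = 25804.8 Mb = 3.004 GiB.
HEVC: 5.670 Mbps × 2520 s = 14288.4 Mb = 1.663 GiB.
Reduction: (1 − 1.663/3.004) × 100 = 44.63%.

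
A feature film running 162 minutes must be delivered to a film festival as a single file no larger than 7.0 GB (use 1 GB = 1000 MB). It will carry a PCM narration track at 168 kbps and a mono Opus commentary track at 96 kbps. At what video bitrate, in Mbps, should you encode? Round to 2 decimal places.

5.50 Mbps

Budget: 7.0 GB = 56000.0 Mb.
162 min = 9720 s
Total bitrate budget: 56000.0 Mb / 9720 s = 5.761 Mbps.
Audio total: 168 + 96 = 264 kbps = 0.264 Mbps.
Video: 5.761 − 0.264 = 5.497 Mbps.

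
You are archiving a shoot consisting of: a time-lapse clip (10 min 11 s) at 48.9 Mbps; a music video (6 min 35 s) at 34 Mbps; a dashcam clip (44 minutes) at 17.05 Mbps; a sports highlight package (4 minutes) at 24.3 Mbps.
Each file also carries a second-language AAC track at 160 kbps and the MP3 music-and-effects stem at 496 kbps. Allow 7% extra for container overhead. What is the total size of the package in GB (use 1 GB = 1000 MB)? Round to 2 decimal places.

12.93 GB

Audio total: 160 + 496 = 656 kbps = 0.656 Mbps.
time-lapse clip: 49.556 Mbps × 611 s × 1.07 = 32398.2 Mb
music video: 34.656 Mbps × 395 s × 1.07 = 14647.4 Mb
dashcam clip: 17.706 Mbps × 2640 s × 1.07 = 50015.9 Mb
sports highlight package: 24.956 Mbps × 240 s × 1.07 = 6408.7 Mb
Total: 103470.2 Mb = 12933.8 MB.
= 12.93 GB.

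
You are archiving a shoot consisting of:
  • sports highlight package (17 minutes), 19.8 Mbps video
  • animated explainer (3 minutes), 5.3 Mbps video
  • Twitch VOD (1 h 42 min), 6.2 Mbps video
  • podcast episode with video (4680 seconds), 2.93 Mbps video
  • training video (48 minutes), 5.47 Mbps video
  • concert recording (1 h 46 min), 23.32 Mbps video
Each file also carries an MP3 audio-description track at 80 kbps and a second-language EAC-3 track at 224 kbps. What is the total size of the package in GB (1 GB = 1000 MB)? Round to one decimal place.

30.4 GB

Audio total: 80 + 224 = 304 kbps = 0.304 Mbps.
sports highlight package: 20.104 Mbps × 1020 s = 20506.1 Mb
animated explainer: 5.604 Mbps × 180 s = 1008.7 Mb
Twitch VOD: 6.504 Mbps × 6120 s = 39804.5 Mb
podcast episode with video: 3.234 Mbps × 4680 s = 15135.1 Mb
training video: 5.774 Mbps × 2880 s = 16629.1 Mb
concert recording: 23.624 Mbps × 6360 s = 150248.6 Mb
Total: 243332.2 Mb = 30416.5 MB.
= 30.42 GB.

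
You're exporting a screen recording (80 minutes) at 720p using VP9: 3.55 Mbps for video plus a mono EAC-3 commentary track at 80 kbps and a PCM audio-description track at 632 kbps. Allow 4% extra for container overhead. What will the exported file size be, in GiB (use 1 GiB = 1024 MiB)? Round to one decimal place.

80 min = 4800 s
Audio total: 80 + 632 = 712 kbps = 0.712 Mbps.
Total bitrate: 3.55 + 0.712 = 4.262 Mbps.
Stream data: 4.262 Mbps × 4800 s = 20457.6 Mb.
With 4% container overhead: ×1.04.
21,276 Mb = 2,659,488,000 bytes ÷ 1,073,741,824 = 2.477 GiB.

2.5 GiB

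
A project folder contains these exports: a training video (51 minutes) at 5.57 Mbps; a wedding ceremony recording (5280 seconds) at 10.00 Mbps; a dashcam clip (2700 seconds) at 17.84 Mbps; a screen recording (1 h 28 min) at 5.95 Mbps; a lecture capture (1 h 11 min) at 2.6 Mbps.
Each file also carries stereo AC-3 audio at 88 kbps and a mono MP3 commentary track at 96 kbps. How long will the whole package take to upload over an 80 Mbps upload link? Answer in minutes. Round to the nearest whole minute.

Audio total: 88 + 96 = 184 kbps = 0.184 Mbps.
training video: 5.754 Mbps × 3060 s = 17607.2 Mb
wedding ceremony recording: 10.184 Mbps × 5280 s = 53771.5 Mb
dashcam clip: 18.024 Mbps × 2700 s = 48664.8 Mb
screen recording: 6.134 Mbps × 5280 s = 32387.5 Mb
lecture capture: 2.784 Mbps × 4260 s = 11859.8 Mb
Total: 164290.9 Mb = 20536.4 MB.
At 80 Mbps: 164290.9 / 80 = 2054 s ≈ 34.2 minutes.

34 minutes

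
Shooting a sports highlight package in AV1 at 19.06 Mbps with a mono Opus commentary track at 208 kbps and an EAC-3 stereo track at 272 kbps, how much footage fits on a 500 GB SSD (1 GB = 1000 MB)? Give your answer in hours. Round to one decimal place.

Audio total: 208 + 272 = 480 kbps = 0.480 Mbps.
Total bitrate: 19.06 + 0.480 = 19.540 Mbps.
Capacity: 500 GB = 4,000,000 Mb.
Recording time: 4,000,000 / 19.540 = 204,708 s ≈ 56.9 hours.

56.9 hours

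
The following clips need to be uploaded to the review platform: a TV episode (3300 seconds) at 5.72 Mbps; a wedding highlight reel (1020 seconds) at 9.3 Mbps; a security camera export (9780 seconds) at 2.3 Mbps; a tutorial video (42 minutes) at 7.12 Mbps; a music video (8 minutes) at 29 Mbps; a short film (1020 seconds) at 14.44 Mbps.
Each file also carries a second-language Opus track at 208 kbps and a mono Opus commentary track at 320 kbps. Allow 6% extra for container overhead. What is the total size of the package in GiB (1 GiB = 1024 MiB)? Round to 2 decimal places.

13.21 GiB

Audio total: 208 + 320 = 528 kbps = 0.528 Mbps.
TV episode: 6.248 Mbps × 3300 s × 1.06 = 21855.5 Mb
wedding highlight reel: 9.828 Mbps × 1020 s × 1.06 = 10626.0 Mb
security camera export: 2.828 Mbps × 9780 s × 1.06 = 29317.3 Mb
tutorial video: 7.648 Mbps × 2520 s × 1.06 = 20429.3 Mb
music video: 29.528 Mbps × 480 s × 1.06 = 15023.8 Mb
short film: 14.968 Mbps × 1020 s × 1.06 = 16183.4 Mb
Total: 113435.4 Mb = 14179.4 MB.
= 13.21 GiB.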